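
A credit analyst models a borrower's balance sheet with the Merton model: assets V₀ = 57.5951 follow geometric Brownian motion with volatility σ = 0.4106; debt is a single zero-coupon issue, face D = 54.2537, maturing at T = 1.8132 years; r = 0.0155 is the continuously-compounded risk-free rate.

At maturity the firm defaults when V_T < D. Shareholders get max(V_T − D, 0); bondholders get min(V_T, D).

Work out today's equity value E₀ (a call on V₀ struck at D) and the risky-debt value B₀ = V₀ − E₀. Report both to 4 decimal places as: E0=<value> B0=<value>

Apply the equity-as-call identities (strike 54.2537, horizon 1.8132 years):
d₁ = [ln(V₀/D) + (r + σ²/2)T] / (σ√T)
   = [ln(57.5951/54.2537) + (0.0155 + 0.5·0.4106²)·1.8132] / (0.4106·√1.8132)
   = [0.059766 + 0.180950] / 0.552894 = 0.435376
d₂ = d₁ − σ√T = 0.435376 − 0.552894 = -0.117518
N(d₁) = 0.668355,  N(d₂) = 0.453225,  e^(−rT) = 0.972287
E₀ = V₀·N(d₁) − D·e^(−rT)·N(d₂)
   = 57.5951·0.668355 − 54.2537·0.972287·0.453225 = 14.586309
B₀ = V₀ − E₀ = 57.5951 − 14.586309 = 43.008791

E0=14.5863 B0=43.0088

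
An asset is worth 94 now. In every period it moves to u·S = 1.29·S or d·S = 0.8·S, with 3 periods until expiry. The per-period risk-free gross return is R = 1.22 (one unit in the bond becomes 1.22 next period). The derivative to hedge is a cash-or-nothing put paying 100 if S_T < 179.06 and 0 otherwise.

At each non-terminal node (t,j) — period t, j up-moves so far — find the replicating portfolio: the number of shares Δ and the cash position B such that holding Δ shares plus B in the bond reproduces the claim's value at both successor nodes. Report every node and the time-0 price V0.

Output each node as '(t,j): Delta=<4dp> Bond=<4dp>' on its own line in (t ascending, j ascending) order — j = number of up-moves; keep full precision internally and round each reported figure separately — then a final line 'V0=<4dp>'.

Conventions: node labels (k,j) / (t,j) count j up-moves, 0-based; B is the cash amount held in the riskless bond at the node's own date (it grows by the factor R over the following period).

No-arbitrage ⇒ martingale measure with p* = (R−d)/(u−d) = 0.8571.
At maturity the claim pays: V(3,0)=100.0000, V(3,1)=100.0000, V(3,2)=100.0000, V(3,3)=0.0000
  t=2,j=0: stock 60.1600 → up 77.6064 (V=100.0000), down 48.1280 (V=100.0000). Price 81.9672; hedge Δ=0.0000, bond B=81.9672.
  t=2,j=1: stock 97.0080 → up 125.1403 (V=100.0000), down 77.6064 (V=100.0000). Price 81.9672; hedge Δ=0.0000, bond B=81.9672.
  t=2,j=2: stock 156.4254 → up 201.7888 (V=0.0000), down 125.1403 (V=100.0000). Price 11.7096; hedge Δ=-1.3047, bond B=215.7912.
  t=1,j=0: stock 75.2000 → up 97.0080 (V=81.9672), down 60.1600 (V=81.9672). Price 67.1862; hedge Δ=0.0000, bond B=67.1862.
  t=1,j=1: stock 121.2600 → up 156.4254 (V=11.7096), down 97.0080 (V=81.9672). Price 17.8249; hedge Δ=-1.1824, bond B=161.2078.
  t=0,j=0: stock 94.0000 → up 121.2600 (V=17.8249), down 75.2000 (V=67.1862). Price 20.3906; hedge Δ=-1.0717, bond B=121.1280.
Verification: the root portfolio costs Δ(0,0)·S0 + B(0,0) = 20.3906, matching V0.

(0,0): Delta=-1.0717 Bond=121.1280
(1,0): Delta=0.0000 Bond=67.1862
(1,1): Delta=-1.1824 Bond=161.2078
(2,0): Delta=0.0000 Bond=81.9672
(2,1): Delta=0.0000 Bond=81.9672
(2,2): Delta=-1.3047 Bond=215.7912
V0=20.3906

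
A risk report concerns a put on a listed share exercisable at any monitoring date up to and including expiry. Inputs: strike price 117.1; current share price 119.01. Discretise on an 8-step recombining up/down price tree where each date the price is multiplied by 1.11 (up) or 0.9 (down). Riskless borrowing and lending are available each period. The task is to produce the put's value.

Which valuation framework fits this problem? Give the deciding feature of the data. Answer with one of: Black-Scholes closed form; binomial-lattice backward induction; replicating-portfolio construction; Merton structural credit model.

Key observation: with exercise allowed before expiry on a discrete up/down model (8 steps from spot 119.01), the strike-117.1 put's value must be rolled back through the tree testing early exercise at each node.

framework: binomial-lattice backward induction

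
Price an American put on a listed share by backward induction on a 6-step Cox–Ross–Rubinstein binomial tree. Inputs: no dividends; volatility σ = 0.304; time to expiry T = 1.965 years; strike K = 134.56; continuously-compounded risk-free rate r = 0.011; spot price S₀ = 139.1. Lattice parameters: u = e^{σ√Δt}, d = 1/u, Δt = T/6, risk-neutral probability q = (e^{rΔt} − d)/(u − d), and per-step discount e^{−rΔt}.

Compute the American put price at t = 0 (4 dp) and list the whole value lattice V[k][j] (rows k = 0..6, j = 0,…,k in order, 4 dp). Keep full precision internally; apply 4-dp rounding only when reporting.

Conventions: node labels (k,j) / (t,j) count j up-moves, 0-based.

Δt=0.32750  u=1.19002  d=0.84032  q=0.46694  discount=0.99640
step 6 (expiry): payoffs max(K−S,0) = 85.5825 65.2003 36.3361 0.0000 0.0000 0.0000 0.0000
k=5: (k=5,j=0): S=58.2843, K−S=76.2757, hold=75.7918 ⇒ V=76.2757 exercise | (k=5,j=1): S=82.5395, K−S=52.0205, hold=51.5366 ⇒ V=52.0205 exercise | (k=5,j=2): S=116.8886, K−S=17.6714, hold=19.2998 ⇒ V=19.2998 continue | (k=5,j=3): S=165.5321, K−S=0.0000, hold=0.0000 ⇒ V=0.0000 continue | (k=5,j=4): S=234.4187, K−S=0.0000, hold=0.0000 ⇒ V=0.0000 continue | (k=5,j=5): S=331.9727, K−S=0.0000, hold=0.0000 ⇒ V=0.0000 continue
k=4: (k=4,j=0): S=69.3597, K−S=65.2003, hold=64.7165 ⇒ V=65.2003 exercise | (k=4,j=1): S=98.2239, K−S=36.3361, hold=36.6099 ⇒ V=36.6099 continue | (k=4,j=2): S=139.1000, K−S=0.0000, hold=10.2510 ⇒ V=10.2510 continue | (k=4,j=3): S=196.9869, K−S=0.0000, hold=0.0000 ⇒ V=0.0000 continue | (k=4,j=4): S=278.9635, K−S=0.0000, hold=0.0000 ⇒ V=0.0000 continue
k=3: (k=3,j=0): S=82.5395, K−S=52.0205, hold=51.6640 ⇒ V=52.0205 exercise | (k=3,j=1): S=116.8886, K−S=17.6714, hold=24.2146 ⇒ V=24.2146 continue | (k=3,j=2): S=165.5321, K−S=0.0000, hold=5.4448 ⇒ V=5.4448 continue | (k=3,j=3): S=234.4187, K−S=0.0000, hold=0.0000 ⇒ V=0.0000 continue
k=2: (k=2,j=0): S=98.2239, K−S=36.3361, hold=38.8965 ⇒ V=38.8965 continue | (k=2,j=1): S=139.1000, K−S=0.0000, hold=15.3947 ⇒ V=15.3947 continue | (k=2,j=2): S=196.9869, K−S=0.0000, hold=2.8920 ⇒ V=2.8920 continue
k=1: (k=1,j=0): S=116.8886, K−S=17.6714, hold=27.8223 ⇒ V=27.8223 continue | (k=1,j=1): S=165.5321, K−S=0.0000, hold=9.5224 ⇒ V=9.5224 continue
k=0: (k=0,j=0): S=139.1000, K−S=0.0000, hold=19.2080 ⇒ V=19.2080 continue

price = 19.2080
tree:
19.2080
27.8223 9.5224
38.8965 15.3947 2.8920
52.0205 24.2146 5.4448 0.0000
65.2003 36.6099 10.2510 0.0000 0.0000
76.2757 52.0205 19.2998 0.0000 0.0000 0.0000
85.5825 65.2003 36.3361 0.0000 0.0000 0.0000 0.0000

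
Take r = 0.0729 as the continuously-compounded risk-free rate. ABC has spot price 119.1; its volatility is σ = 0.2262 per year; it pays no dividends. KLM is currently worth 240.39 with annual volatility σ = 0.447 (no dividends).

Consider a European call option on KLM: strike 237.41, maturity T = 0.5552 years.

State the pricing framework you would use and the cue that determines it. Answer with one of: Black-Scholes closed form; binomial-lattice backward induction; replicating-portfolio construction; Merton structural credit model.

framework: Black-Scholes closed form

Key observation: the strike-237.41 call on KLM is European-exercise on a continuously-modelled lognormal underlying, so its value is a single closed-form evaluation.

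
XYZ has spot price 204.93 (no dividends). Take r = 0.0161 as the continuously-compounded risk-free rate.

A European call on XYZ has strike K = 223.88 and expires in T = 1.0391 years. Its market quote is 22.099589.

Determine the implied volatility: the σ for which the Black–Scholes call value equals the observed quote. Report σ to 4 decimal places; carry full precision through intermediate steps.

At σ = 0.3383 the Black–Scholes value reproduces the quote:
σ√T = 0.3383·√1.0391 = 0.344850
d₁ = (ln(S/K) + (r+σ²/2)T) / (σ√T) = (ln(204.93/223.88) + (0.0161+0.3383²/2)·1.0391) / 0.344850 = (-0.088442 + 0.076190) / 0.344850 = -0.035527
d₂ = d₁ − σ√T = -0.035527 − 0.344850 = -0.380377
e^{−rT} = 0.983410
N(d₁) = 0.485830,  N(d₂) = 0.351833
V = S·N(d₁) − K·e^{−rT}·N(d₂) = 99.561129 − 77.461539 = 22.099589 (the observed quote) — the price is monotone increasing in volatility, hence this σ is the only solution

sigma = 0.3383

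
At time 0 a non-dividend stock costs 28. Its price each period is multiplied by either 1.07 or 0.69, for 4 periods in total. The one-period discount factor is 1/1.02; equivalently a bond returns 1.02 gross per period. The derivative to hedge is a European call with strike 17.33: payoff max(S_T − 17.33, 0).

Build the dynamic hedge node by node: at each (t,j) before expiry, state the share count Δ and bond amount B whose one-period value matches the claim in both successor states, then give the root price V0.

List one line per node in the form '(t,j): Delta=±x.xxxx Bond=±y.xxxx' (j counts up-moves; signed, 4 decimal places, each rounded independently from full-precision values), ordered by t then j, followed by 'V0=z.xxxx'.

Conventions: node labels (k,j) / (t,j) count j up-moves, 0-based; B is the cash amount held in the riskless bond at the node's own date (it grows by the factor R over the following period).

Under the risk-neutral measure, an up-move has probability p* = (R−d)/(u−d) = 0.8684 and values discount at R = 1.02.
Terminal payoffs: V(4,0)=0.0000, V(4,1)=0.0000, V(4,2)=0.0000, V(4,3)=6.3378, V(4,4)=19.3723
  t=3,j=0: stock 9.1983 → up 9.8421 (V=0.0000), down 6.3468 (V=0.0000). Price 0.0000; hedge Δ=0.0000, bond B=0.0000.
  t=3,j=1: stock 14.2640 → up 15.2624 (V=0.0000), down 9.8421 (V=0.0000). Price 0.0000; hedge Δ=0.0000, bond B=0.0000.
  t=3,j=2: stock 22.1195 → up 23.6678 (V=6.3378), down 15.2624 (V=0.0000). Price 5.3960; hedge Δ=0.7540, bond B=-11.2825.
  t=3,j=3: stock 34.3012 → up 36.7023 (V=19.3723), down 23.6678 (V=6.3378). Price 17.3110; hedge Δ=1.0000, bond B=-16.9902.
  t=2,j=0: stock 13.3308 → up 14.2640 (V=0.0000), down 9.1983 (V=0.0000). Price 0.0000; hedge Δ=0.0000, bond B=0.0000.
  t=2,j=1: stock 20.6724 → up 22.1195 (V=5.3960), down 14.2640 (V=0.0000). Price 4.5941; hedge Δ=0.6869, bond B=-9.6059.
  t=2,j=2: stock 32.0572 → up 34.3012 (V=17.3110), down 22.1195 (V=5.3960). Price 15.4346; hedge Δ=0.9781, bond B=-15.9208.
  t=1,j=0: stock 19.3200 → up 20.6724 (V=4.5941), down 13.3308 (V=0.0000). Price 3.9114; hedge Δ=0.6258, bond B=-8.1784.
  t=1,j=1: stock 29.9600 → up 32.0572 (V=15.4346), down 20.6724 (V=4.5941). Price 13.7335; hedge Δ=0.9522, bond B=-14.7940.
  t=0,j=0: stock 28.0000 → up 29.9600 (V=13.7335), down 19.3200 (V=3.9114). Price 12.1972; hedge Δ=0.9231, bond B=-13.6505.
Verification: the root portfolio costs Δ(0,0)·S0 + B(0,0) = 12.1972, matching V0.

(0,0): Delta=0.9231 Bond=-13.6505
(1,0): Delta=0.6258 Bond=-8.1784
(1,1): Delta=0.9522 Bond=-14.7940
(2,0): Delta=0.0000 Bond=0.0000
(2,1): Delta=0.6869 Bond=-9.6059
(2,2): Delta=0.9781 Bond=-15.9208
(3,0): Delta=0.0000 Bond=0.0000
(3,1): Delta=0.0000 Bond=0.0000
(3,2): Delta=0.7540 Bond=-11.2825
(3,3): Delta=1.0000 Bond=-16.9902
V0=12.1972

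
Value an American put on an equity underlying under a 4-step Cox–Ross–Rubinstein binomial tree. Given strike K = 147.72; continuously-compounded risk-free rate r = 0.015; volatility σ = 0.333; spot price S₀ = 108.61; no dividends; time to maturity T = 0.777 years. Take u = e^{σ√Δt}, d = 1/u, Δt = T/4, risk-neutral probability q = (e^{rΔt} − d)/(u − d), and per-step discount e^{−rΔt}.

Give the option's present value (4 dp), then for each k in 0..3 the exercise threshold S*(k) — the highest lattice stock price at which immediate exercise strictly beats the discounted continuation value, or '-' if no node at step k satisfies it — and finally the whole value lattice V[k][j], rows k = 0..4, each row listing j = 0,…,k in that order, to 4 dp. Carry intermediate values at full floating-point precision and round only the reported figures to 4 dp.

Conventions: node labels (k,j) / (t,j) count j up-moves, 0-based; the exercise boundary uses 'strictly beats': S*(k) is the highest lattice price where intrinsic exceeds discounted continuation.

params: Δt=0.19425 u=1.15808 d=0.86350 q=0.47328 e^(-rΔt)=0.99709
t_4 payoffs: 87.3374 66.7376 39.1100 2.0571 0.0000
t_3: node(3,0) S=69.9280 payoff=77.7920 vs cont=77.3622 → 77.7920 [stop]  node(3,1) S=93.7843 payoff=53.9357 vs cont=53.5059 → 53.9357 [stop]  node(3,2) S=125.7794 payoff=21.9406 vs cont=21.5108 → 21.9406 [stop]  node(3,3) S=168.6897 payoff=0.0000 vs cont=1.0804 → 1.0804 [wait]  ⇒ S*(3)=125.7794
t_2: node(2,0) S=80.9824 payoff=66.7376 vs cont=66.3078 → 66.7376 [stop]  node(2,1) S=108.6100 payoff=39.1100 vs cont=38.6802 → 39.1100 [stop]  node(2,2) S=145.6629 payoff=2.0571 vs cont=12.0328 → 12.0328 [wait]  ⇒ S*(2)=108.6100
t_1: node(1,0) S=93.7843 payoff=53.9357 vs cont=53.5059 → 53.9357 [stop]  node(1,1) S=125.7794 payoff=21.9406 vs cont=26.2184 → 26.2184 [wait]  ⇒ S*(1)=93.7843
t_0: node(0,0) S=108.6100 payoff=39.1100 vs cont=40.6989 → 40.6989 [wait]  ⇒ S*(0)=-

price = 40.6989
boundary = - 93.7843 108.6100 125.7794
tree:
40.6989
53.9357 26.2184
66.7376 39.1100 12.0328
77.7920 53.9357 21.9406 1.0804
87.3374 66.7376 39.1100 2.0571 0.0000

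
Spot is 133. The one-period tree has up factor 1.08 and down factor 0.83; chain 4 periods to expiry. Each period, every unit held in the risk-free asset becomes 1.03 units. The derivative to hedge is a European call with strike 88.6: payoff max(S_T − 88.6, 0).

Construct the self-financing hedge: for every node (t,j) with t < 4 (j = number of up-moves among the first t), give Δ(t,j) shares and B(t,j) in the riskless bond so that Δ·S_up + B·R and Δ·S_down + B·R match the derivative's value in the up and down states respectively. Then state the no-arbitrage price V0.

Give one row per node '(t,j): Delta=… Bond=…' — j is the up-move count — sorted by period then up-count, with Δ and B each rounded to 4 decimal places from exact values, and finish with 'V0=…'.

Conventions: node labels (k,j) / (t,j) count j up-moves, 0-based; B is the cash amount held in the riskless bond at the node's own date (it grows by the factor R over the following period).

(0,0): Delta=0.9787 Bond=-75.7067
(1,0): Delta=0.9033 Bond=-69.6550
(1,1): Delta=0.9932 Bond=-80.0586
(2,0): Delta=0.6195 Bond=-45.7393
(2,1): Delta=0.9579 Bond=-78.2460
(2,2): Delta=1.0000 Bond=-83.5140
(3,0): Delta=0.0000 Bond=0.0000
(3,1): Delta=0.7385 Bond=-58.8893
(3,2): Delta=1.0000 Bond=-86.0194
(3,3): Delta=1.0000 Bond=-86.0194
V0=54.4634

Risk-neutral probability p* = (R−d)/(u−d) = (1.03−0.83)/(1.08−0.83) = 0.8000.
Payoffs at expiry: V(4,0)=0.0000, V(4,1)=0.0000, V(4,2)=18.2699, V(4,3)=50.4596, V(4,4)=92.3450
  t=3,j=0: stock 76.0477 → up 82.1315 (V=0.0000), down 63.1196 (V=0.0000). Price 0.0000; hedge Δ=0.0000, bond B=0.0000.
  t=3,j=1: stock 98.9536 → up 106.8699 (V=18.2699), down 82.1315 (V=0.0000). Price 14.1902; hedge Δ=0.7385, bond B=-58.8893.
  t=3,j=2: stock 128.7589 → up 139.0596 (V=50.4596), down 106.8699 (V=18.2699). Price 42.7395; hedge Δ=1.0000, bond B=-86.0194.
  t=3,j=3: stock 167.5417 → up 180.9450 (V=92.3450), down 139.0596 (V=50.4596). Price 81.5223; hedge Δ=1.0000, bond B=-86.0194.
  t=2,j=0: stock 91.6237 → up 98.9536 (V=14.1902), down 76.0477 (V=0.0000). Price 11.0215; hedge Δ=0.6195, bond B=-45.7393.
  t=2,j=1: stock 119.2212 → up 128.7589 (V=42.7395), down 98.9536 (V=14.1902). Price 35.9511; hedge Δ=0.9579, bond B=-78.2460.
  t=2,j=2: stock 155.1312 → up 167.5417 (V=81.5223), down 128.7589 (V=42.7395). Price 71.6172; hedge Δ=1.0000, bond B=-83.5140.
  t=1,j=0: stock 110.3900 → up 119.2212 (V=35.9511), down 91.6237 (V=11.0215). Price 30.0633; hedge Δ=0.9033, bond B=-69.6550.
  t=1,j=1: stock 143.6400 → up 155.1312 (V=71.6172), down 119.2212 (V=35.9511). Price 62.6058; hedge Δ=0.9932, bond B=-80.0586.
  t=0,j=0: stock 133.0000 → up 143.6400 (V=62.6058), down 110.3900 (V=30.0633). Price 54.4634; hedge Δ=0.9787, bond B=-75.7067.
As a check, the time-0 holding Δ(0,0)·S0 + B(0,0) comes to 54.4634 — exactly V0.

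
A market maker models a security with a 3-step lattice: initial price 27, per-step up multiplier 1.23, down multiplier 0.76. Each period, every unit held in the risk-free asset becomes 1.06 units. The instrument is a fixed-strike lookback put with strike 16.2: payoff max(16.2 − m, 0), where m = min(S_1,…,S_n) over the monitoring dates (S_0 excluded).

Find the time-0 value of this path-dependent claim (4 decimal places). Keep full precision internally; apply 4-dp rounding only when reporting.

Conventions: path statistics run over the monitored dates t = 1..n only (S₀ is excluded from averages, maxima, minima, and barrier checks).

Set p* = 0.6383 (from d < R < u); the path-dependent value is the discounted p*-expectation over all price paths.
Enumerate all 2^3 = 8 price paths (U = up ×1.23, D = down ×0.76); each path with k up-moves has probability p*^k·(1−p*)^(3−k).
DDD: m=11.8524, payoff=4.3476, prob=0.047321
UDD: m=19.1821, payoff=0.0000, prob=0.083508
DUD: m=19.1821, payoff=0.0000, prob=0.083508
UUD: m=31.0447, payoff=0.0000, prob=0.147366
DDU: m=15.5952, payoff=0.6048, prob=0.083508
UDU: m=25.2396, payoff=0.0000, prob=0.147366
DUU: m=20.5200, payoff=0.0000, prob=0.147366
UUU: m=33.2100, payoff=0.0000, prob=0.260058
Price = Σ prob·payoff / R^3 = 0.256240 / 1.191016 = 0.2151

price = 0.2151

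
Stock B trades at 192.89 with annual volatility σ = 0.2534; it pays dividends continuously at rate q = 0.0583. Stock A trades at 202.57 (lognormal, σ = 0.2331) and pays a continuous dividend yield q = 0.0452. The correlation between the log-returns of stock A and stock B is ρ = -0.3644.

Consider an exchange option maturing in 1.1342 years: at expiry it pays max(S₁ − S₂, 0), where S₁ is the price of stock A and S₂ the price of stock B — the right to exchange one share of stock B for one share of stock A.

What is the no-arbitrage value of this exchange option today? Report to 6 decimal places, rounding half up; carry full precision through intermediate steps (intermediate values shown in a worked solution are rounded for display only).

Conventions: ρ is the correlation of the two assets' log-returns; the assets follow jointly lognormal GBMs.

σ_eff = √(σ₁² + σ₂² − 2ρσ₁σ₂) = √(0.2331² + 0.2534² − 2·-0.3644·0.2331·0.2534) = 0.401990
d₁ = (ln(S₁/S₂) + (q₂ − q₁ + σ_eff²/2)T) / (σ_eff√T) = (ln(202.57/192.89) + (0.0583 − 0.0452 + 0.080798)·1.1342) / 0.428114 = 0.363138
d₂ = d₁ − σ_eff√T = 0.363138 − 0.428114 = -0.064977
N(d₁) = 0.641749,  N(d₂) = 0.474096
V = S₁·e^{−q₁T}·N(d₁) − S₂·e^{−q₂T}·N(d₂) = 123.502516 − 85.597101 = 37.905415
Key observation: r never enters — measured in units of stock B, the claim is a call on S₁/S₂ struck at 1, so only the dividend yields and σ_eff matter.

exchange price = 37.905415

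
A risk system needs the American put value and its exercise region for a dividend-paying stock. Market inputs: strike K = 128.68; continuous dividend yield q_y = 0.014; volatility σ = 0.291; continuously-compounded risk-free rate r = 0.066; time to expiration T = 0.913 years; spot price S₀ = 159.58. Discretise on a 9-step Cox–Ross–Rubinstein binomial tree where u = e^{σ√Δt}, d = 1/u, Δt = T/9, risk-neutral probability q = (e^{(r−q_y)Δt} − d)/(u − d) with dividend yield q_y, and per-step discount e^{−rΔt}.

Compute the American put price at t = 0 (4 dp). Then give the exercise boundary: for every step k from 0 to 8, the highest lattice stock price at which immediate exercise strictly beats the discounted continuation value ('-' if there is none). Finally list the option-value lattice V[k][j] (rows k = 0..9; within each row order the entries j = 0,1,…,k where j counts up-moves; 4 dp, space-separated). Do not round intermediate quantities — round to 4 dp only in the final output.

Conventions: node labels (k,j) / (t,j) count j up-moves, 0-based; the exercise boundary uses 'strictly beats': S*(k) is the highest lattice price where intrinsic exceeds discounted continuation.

Δt=0.10144, u=1.09712, d=0.91148, q=0.50534, disc=e^(-rΔt)=0.99333
k=9 terminal: V=max(K-S,0) → 59.3842 45.2712 28.2840 7.8370 0.0000 0.0000 0.0000 0.0000 0.0000 0.0000
k=8: j=0 S=76.0255 intr=52.6545 cont=51.9037 V=52.6545[EX]; j=1 S=91.5091 intr=37.1709 cont=36.4421 V=37.1709[EX]; j=2 S=110.1461 intr=18.5339 cont=17.8316 V=18.5339[EX]; j=3 S=132.5787 intr=0.0000 cont=3.8508 V=3.8508[hold]; j=4 S=159.5800 intr=0.0000 cont=0.0000 V=0.0000[hold]; j=5 S=192.0805 intr=0.0000 cont=0.0000 V=0.0000[hold]; j=6 S=231.2001 intr=0.0000 cont=0.0000 V=0.0000[hold]; j=7 S=278.2868 intr=0.0000 cont=0.0000 V=0.0000[hold]; j=8 S=334.9634 intr=0.0000 cont=0.0000 V=0.0000[hold]  S*(8)=110.1461
k=7: j=0 S=83.4088 intr=45.2712 cont=44.5309 V=45.2712[EX]; j=1 S=100.3960 intr=28.2840 cont=27.5678 V=28.2840[EX]; j=2 S=120.8430 intr=7.8370 cont=11.0398 V=11.0398[hold]; j=3 S=145.4541 intr=0.0000 cont=1.8921 V=1.8921[hold]; j=4 S=175.0777 intr=0.0000 cont=0.0000 V=0.0000[hold]; j=5 S=210.7345 intr=0.0000 cont=0.0000 V=0.0000[hold]; j=6 S=253.6532 intr=0.0000 cont=0.0000 V=0.0000[hold]; j=7 S=305.3128 intr=0.0000 cont=0.0000 V=0.0000[hold]  S*(7)=100.3960
k=6: j=0 S=91.5091 intr=37.1709 cont=36.4421 V=37.1709[EX]; j=1 S=110.1461 intr=18.5339 cont=19.4393 V=19.4393[hold]; j=2 S=132.5787 intr=0.0000 cont=6.3744 V=6.3744[hold]; j=3 S=159.5800 intr=0.0000 cont=0.9297 V=0.9297[hold]; j=4 S=192.0805 intr=0.0000 cont=0.0000 V=0.0000[hold]; j=5 S=231.2001 intr=0.0000 cont=0.0000 V=0.0000[hold]; j=6 S=278.2868 intr=0.0000 cont=0.0000 V=0.0000[hold]  S*(6)=91.5091
k=5: j=0 S=100.3960 intr=28.2840 cont=28.0222 V=28.2840[EX]; j=1 S=120.8430 intr=7.8370 cont=12.7514 V=12.7514[hold]; j=2 S=145.4541 intr=0.0000 cont=3.5988 V=3.5988[hold]; j=3 S=175.0777 intr=0.0000 cont=0.4568 V=0.4568[hold]; j=4 S=210.7345 intr=0.0000 cont=0.0000 V=0.0000[hold]; j=5 S=253.6532 intr=0.0000 cont=0.0000 V=0.0000[hold]  S*(5)=100.3960
k=4: j=0 S=110.1461 intr=18.5339 cont=20.2984 V=20.2984[hold]; j=1 S=132.5787 intr=0.0000 cont=8.0720 V=8.0720[hold]; j=2 S=159.5800 intr=0.0000 cont=1.9976 V=1.9976[hold]; j=3 S=192.0805 intr=0.0000 cont=0.2245 V=0.2245[hold]; j=4 S=231.2001 intr=0.0000 cont=0.0000 V=0.0000[hold]  S*(4)=-
k=3: j=0 S=120.8430 intr=7.8370 cont=14.0258 V=14.0258[hold]; j=1 S=145.4541 intr=0.0000 cont=4.9690 V=4.9690[hold]; j=2 S=175.0777 intr=0.0000 cont=1.0942 V=1.0942[hold]; j=3 S=210.7345 intr=0.0000 cont=0.1103 V=0.1103[hold]  S*(3)=-
k=2: j=0 S=132.5787 intr=0.0000 cont=9.3860 V=9.3860[hold]; j=1 S=159.5800 intr=0.0000 cont=2.9909 V=2.9909[hold]; j=2 S=192.0805 intr=0.0000 cont=0.5930 V=0.5930[hold]  S*(2)=-
k=1: j=0 S=145.4541 intr=0.0000 cont=6.1132 V=6.1132[hold]; j=1 S=175.0777 intr=0.0000 cont=1.7673 V=1.7673[hold]  S*(1)=-
k=0: j=0 S=159.5800 intr=0.0000 cont=3.8909 V=3.8909[hold]  S*(0)=-

price = 3.8909
boundary = - - - - - 100.3960 91.5091 100.3960 110.1461
tree:
3.8909
6.1132 1.7673
9.3860 2.9909 0.5930
14.0258 4.9690 1.0942 0.1103
20.2984 8.0720 1.9976 0.2245 0.0000
28.2840 12.7514 3.5988 0.4568 0.0000 0.0000
37.1709 19.4393 6.3744 0.9297 0.0000 0.0000 0.0000
45.2712 28.2840 11.0398 1.8921 0.0000 0.0000 0.0000 0.0000
52.6545 37.1709 18.5339 3.8508 0.0000 0.0000 0.0000 0.0000 0.0000
59.3842 45.2712 28.2840 7.8370 0.0000 0.0000 0.0000 0.0000 0.0000 0.0000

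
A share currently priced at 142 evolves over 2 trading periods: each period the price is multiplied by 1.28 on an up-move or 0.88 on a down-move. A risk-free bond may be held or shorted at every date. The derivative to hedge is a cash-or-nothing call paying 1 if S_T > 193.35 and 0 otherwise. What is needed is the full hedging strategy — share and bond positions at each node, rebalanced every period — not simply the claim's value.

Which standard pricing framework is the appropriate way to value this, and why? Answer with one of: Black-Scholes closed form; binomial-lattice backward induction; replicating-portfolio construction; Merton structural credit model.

framework: replicating-portfolio construction

Key observation: the mandate to exhibit the hedge at every date and state singles out the replicating-portfolio construction on the 2-period tree with factors 1.28 and 0.88 from 142.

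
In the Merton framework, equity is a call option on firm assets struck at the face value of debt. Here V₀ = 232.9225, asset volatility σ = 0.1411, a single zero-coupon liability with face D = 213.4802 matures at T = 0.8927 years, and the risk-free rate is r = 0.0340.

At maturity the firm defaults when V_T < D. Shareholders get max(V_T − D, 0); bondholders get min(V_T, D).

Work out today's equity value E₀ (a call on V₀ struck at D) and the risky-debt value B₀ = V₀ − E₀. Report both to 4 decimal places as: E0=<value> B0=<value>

Work the structural quantities from V₀ = 232.9225 against face 213.4802:
d₁ = [ln(V₀/D) + (r + σ²/2)T] / (σ√T)
   = [ln(232.9225/213.4802) + (0.0340 + 0.5·0.1411²)·0.8927] / (0.1411·√0.8927)
   = [0.087162 + 0.039238] / 0.133315 = 0.948128
d₂ = d₁ − σ√T = 0.948128 − 0.133315 = 0.814813
N(d₁) = 0.828468,  N(d₂) = 0.792410,  e^(−rT) = 0.970104
E₀ = V₀·N(d₁) − D·e^(−rT)·N(d₂)
   = 232.9225·0.828468 − 213.4802·0.970104·0.792410 = 28.862196
B₀ = V₀ − E₀ = 232.9225 − 28.862196 = 204.060304

E0=28.8622 B0=204.0603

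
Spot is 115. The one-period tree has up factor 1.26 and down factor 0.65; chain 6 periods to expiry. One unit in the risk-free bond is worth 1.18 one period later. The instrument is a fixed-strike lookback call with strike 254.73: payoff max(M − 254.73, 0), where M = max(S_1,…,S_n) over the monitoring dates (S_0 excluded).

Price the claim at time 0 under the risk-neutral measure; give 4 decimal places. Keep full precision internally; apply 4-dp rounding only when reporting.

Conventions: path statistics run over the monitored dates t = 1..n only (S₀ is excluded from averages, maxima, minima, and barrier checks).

price = 36.3699

With p* = (R−d)/(u−d) = 0.8689, sum probability × payoff across the paths and divide by R^6.
Enumerate all 2^6 = 64 price paths (U = up ×1.26, D = down ×0.65); each path with k up-moves has probability p*^k·(1−p*)^(6−k).
DDDDDD: M=74.7500, payoff=0.0000, prob=0.000005
UDDDDD: M=144.9000, payoff=0.0000, prob=0.000034
DUDDDD: M=94.1850, payoff=0.0000, prob=0.000034
UUDDDD: M=182.5740, payoff=0.0000, prob=0.000223
DDUDDD: M=74.7500, payoff=0.0000, prob=0.000034
UDUDDD: M=144.9000, payoff=0.0000, prob=0.000223
DUUDDD: M=118.6731, payoff=0.0000, prob=0.000223
UUUDDD: M=230.0432, payoff=0.0000, prob=0.001480
DDDUDD: M=74.7500, payoff=0.0000, prob=0.000034
UDDUDD: M=144.9000, payoff=0.0000, prob=0.000223
DUDUDD: M=94.1850, payoff=0.0000, prob=0.000223
UUDUDD: M=182.5740, payoff=0.0000, prob=0.001480
DDUUDD: M=77.1375, payoff=0.0000, prob=0.000223
UDUUDD: M=149.5281, payoff=0.0000, prob=0.001480
DUUUDD: M=149.5281, payoff=0.0000, prob=0.001480
UUUUDD: M=289.8545, payoff=35.1245, prob=0.009802
DDDDUD: M=74.7500, payoff=0.0000, prob=0.000034
UDDDUD: M=144.9000, payoff=0.0000, prob=0.000223
DUDDUD: M=94.1850, payoff=0.0000, prob=0.000223
UUDDUD: M=182.5740, payoff=0.0000, prob=0.001480
DDUDUD: M=74.7500, payoff=0.0000, prob=0.000223
UDUDUD: M=144.9000, payoff=0.0000, prob=0.001480
DUUDUD: M=118.6731, payoff=0.0000, prob=0.001480
UUUDUD: M=230.0432, payoff=0.0000, prob=0.009802
DDDUUD: M=74.7500, payoff=0.0000, prob=0.000223
UDDUUD: M=144.9000, payoff=0.0000, prob=0.001480
DUDUUD: M=97.1933, payoff=0.0000, prob=0.001480
UUDUUD: M=188.4054, payoff=0.0000, prob=0.009802
DDUUUD: M=97.1933, payoff=0.0000, prob=0.001480
UDUUUD: M=188.4054, payoff=0.0000, prob=0.009802
DUUUUD: M=188.4054, payoff=0.0000, prob=0.009802
UUUUUD: M=365.2166, payoff=110.4866, prob=0.064937
DDDDDU: M=74.7500, payoff=0.0000, prob=0.000034
UDDDDU: M=144.9000, payoff=0.0000, prob=0.000223
DUDDDU: M=94.1850, payoff=0.0000, prob=0.000223
UUDDDU: M=182.5740, payoff=0.0000, prob=0.001480
DDUDDU: M=74.7500, payoff=0.0000, prob=0.000223
UDUDDU: M=144.9000, payoff=0.0000, prob=0.001480
DUUDDU: M=118.6731, payoff=0.0000, prob=0.001480
UUUDDU: M=230.0432, payoff=0.0000, prob=0.009802
DDDUDU: M=74.7500, payoff=0.0000, prob=0.000223
UDDUDU: M=144.9000, payoff=0.0000, prob=0.001480
DUDUDU: M=94.1850, payoff=0.0000, prob=0.001480
UUDUDU: M=182.5740, payoff=0.0000, prob=0.009802
DDUUDU: M=77.1375, payoff=0.0000, prob=0.001480
UDUUDU: M=149.5281, payoff=0.0000, prob=0.009802
DUUUDU: M=149.5281, payoff=0.0000, prob=0.009802
UUUUDU: M=289.8545, payoff=35.1245, prob=0.064937
DDDDUU: M=74.7500, payoff=0.0000, prob=0.000223
UDDDUU: M=144.9000, payoff=0.0000, prob=0.001480
DUDDUU: M=94.1850, payoff=0.0000, prob=0.001480
UUDDUU: M=182.5740, payoff=0.0000, prob=0.009802
DDUDUU: M=74.7500, payoff=0.0000, prob=0.001480
UDUDUU: M=144.9000, payoff=0.0000, prob=0.009802
DUUDUU: M=122.4635, payoff=0.0000, prob=0.009802
UUUDUU: M=237.3908, payoff=0.0000, prob=0.064937
DDDUUU: M=74.7500, payoff=0.0000, prob=0.001480
UDDUUU: M=144.9000, payoff=0.0000, prob=0.009802
DUDUUU: M=122.4635, payoff=0.0000, prob=0.009802
UUDUUU: M=237.3908, payoff=0.0000, prob=0.064937
DDUUUU: M=122.4635, payoff=0.0000, prob=0.009802
UDUUUU: M=237.3908, payoff=0.0000, prob=0.064937
DUUUUU: M=237.3908, payoff=0.0000, prob=0.064937
UUUUUU: M=460.1730, payoff=205.4430, prob=0.430206
Price = Σ prob·payoff / R^6 = 98.182540 / 2.699554 = 36.3699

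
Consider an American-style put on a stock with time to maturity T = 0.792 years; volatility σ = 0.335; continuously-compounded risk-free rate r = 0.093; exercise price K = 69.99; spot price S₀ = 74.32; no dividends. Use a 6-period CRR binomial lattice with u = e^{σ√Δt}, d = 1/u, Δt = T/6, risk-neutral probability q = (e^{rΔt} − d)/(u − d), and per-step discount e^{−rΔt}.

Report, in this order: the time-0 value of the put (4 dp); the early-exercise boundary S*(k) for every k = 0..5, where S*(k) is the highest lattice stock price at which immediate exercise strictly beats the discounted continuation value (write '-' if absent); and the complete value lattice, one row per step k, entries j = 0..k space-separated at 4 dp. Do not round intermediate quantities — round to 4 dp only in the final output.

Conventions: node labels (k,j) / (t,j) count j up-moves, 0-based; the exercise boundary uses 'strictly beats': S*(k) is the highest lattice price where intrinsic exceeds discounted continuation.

Δt=0.13200  u=1.12943  d=0.88540  q=0.52023  discount=0.98780
step 6 (expiry): payoffs max(K−S,0) = 34.1842 24.3158 11.7276 0.0000 0.0000 0.0000 0.0000
step 5: (k=5,j=0): S=40.4401, K−S=29.5499, hold=28.6959 ⇒ V=29.5499 exercise | (k=5,j=1): S=51.5857, K−S=18.4043, hold=17.5503 ⇒ V=18.4043 exercise | (k=5,j=2): S=65.8032, K−S=4.1868, hold=5.5579 ⇒ V=5.5579 continue | (k=5,j=3): S=83.9391, K−S=0.0000, hold=0.0000 ⇒ V=0.0000 continue | (k=5,j=4): S=107.0734, K−S=0.0000, hold=0.0000 ⇒ V=0.0000 continue | (k=5,j=5): S=136.5837, K−S=0.0000, hold=0.0000 ⇒ V=0.0000 continue  boundary S*=51.5857
step 4: (k=4,j=0): S=45.6742, K−S=24.3158, hold=23.4618 ⇒ V=24.3158 exercise | (k=4,j=1): S=58.2624, K−S=11.7276, hold=11.5783 ⇒ V=11.7276 exercise | (k=4,j=2): S=74.3200, K−S=0.0000, hold=2.6340 ⇒ V=2.6340 continue | (k=4,j=3): S=94.8032, K−S=0.0000, hold=0.0000 ⇒ V=0.0000 continue | (k=4,j=4): S=120.9317, K−S=0.0000, hold=0.0000 ⇒ V=0.0000 continue  boundary S*=58.2624
step 3: (k=3,j=0): S=51.5857, K−S=18.4043, hold=17.5503 ⇒ V=18.4043 exercise | (k=3,j=1): S=65.8032, K−S=4.1868, hold=6.9115 ⇒ V=6.9115 continue | (k=3,j=2): S=83.9391, K−S=0.0000, hold=1.2483 ⇒ V=1.2483 continue | (k=3,j=3): S=107.0734, K−S=0.0000, hold=0.0000 ⇒ V=0.0000 continue  boundary S*=51.5857
step 2: (k=2,j=0): S=58.2624, K−S=11.7276, hold=12.2738 ⇒ V=12.2738 continue | (k=2,j=1): S=74.3200, K−S=0.0000, hold=3.9170 ⇒ V=3.9170 continue | (k=2,j=2): S=94.8032, K−S=0.0000, hold=0.5916 ⇒ V=0.5916 continue  boundary S*=-
step 1: (k=1,j=0): S=65.8032, K−S=4.1868, hold=7.8297 ⇒ V=7.8297 continue | (k=1,j=1): S=83.9391, K−S=0.0000, hold=2.1604 ⇒ V=2.1604 continue  boundary S*=-
step 0: (k=0,j=0): S=74.3200, K−S=0.0000, hold=4.8208 ⇒ V=4.8208 continue  boundary S*=-

price = 4.8208
boundary = - - - 51.5857 58.2624 51.5857
tree:
4.8208
7.8297 2.1604
12.2738 3.9170 0.5916
18.4043 6.9115 1.2483 0.0000
24.3158 11.7276 2.6340 0.0000 0.0000
29.5499 18.4043 5.5579 0.0000 0.0000 0.0000
34.1842 24.3158 11.7276 0.0000 0.0000 0.0000 0.0000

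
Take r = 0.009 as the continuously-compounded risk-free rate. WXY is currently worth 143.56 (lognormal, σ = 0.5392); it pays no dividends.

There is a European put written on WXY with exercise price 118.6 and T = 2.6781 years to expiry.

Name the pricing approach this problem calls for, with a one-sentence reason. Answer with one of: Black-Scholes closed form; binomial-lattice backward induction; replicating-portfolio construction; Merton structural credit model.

Key observation: with WXY following a GBM at constant σ and r, the European put struck at 118.6 prices in closed form — nothing here needs a stepwise model or a balance sheet.

framework: Black-Scholes closed form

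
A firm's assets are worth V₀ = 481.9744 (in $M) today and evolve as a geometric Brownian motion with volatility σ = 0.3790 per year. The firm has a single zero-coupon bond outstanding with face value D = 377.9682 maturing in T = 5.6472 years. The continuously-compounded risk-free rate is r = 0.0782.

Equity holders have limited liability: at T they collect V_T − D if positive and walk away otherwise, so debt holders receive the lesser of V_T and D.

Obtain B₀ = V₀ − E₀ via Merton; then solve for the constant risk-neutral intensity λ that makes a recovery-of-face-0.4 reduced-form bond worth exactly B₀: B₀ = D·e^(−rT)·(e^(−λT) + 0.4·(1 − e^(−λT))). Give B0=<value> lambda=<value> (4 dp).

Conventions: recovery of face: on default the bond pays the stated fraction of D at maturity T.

B0=205.5689 lambda=0.0526

Equity is a call on the firm's assets struck at D = 377.9682:
d₁ = [ln(V₀/D) + (r + σ²/2)T] / (σ√T)
   = [ln(481.9744/377.9682) + (0.0782 + 0.5·0.3790²)·5.6472] / (0.3790·√5.6472)
   = [0.243081 + 0.847196] / 0.900649 = 1.210545
d₂ = d₁ − σ√T = 1.210545 − 0.900649 = 0.309896
N(d₁) = 0.886965,  N(d₂) = 0.621680,  e^(−rT) = 0.643000
E₀ = V₀·N(d₁) − D·e^(−rT)·N(d₂)
   = 481.9744·0.886965 − 377.9682·0.643000·0.621680 = 276.405486
B₀ = V₀ − E₀ = 481.9744 − 276.405486 = 205.568914
e^(−λT) = (B₀·e^(rT)/D − 0.4)/(1 − 0.4) = (205.5689·1.555211/377.9682 − 0.4)/0.6 = 0.74307695
λ = −ln(0.74307695)/5.6472 = 0.052585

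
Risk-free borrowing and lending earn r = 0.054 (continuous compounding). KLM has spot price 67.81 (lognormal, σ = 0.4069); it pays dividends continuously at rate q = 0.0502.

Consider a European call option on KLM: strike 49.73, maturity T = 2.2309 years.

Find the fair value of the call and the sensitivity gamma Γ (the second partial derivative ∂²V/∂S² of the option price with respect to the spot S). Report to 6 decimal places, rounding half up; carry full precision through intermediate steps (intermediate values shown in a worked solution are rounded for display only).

price = 22.382544
Γ = 0.006143

σ√T = 0.4069·√2.2309 = 0.607754
d₁ = (ln(S/K) + (r−q+σ²/2)T) / (σ√T) = (ln(67.81/49.73) + (0.054−0.0502+0.4069²/2)·2.2309) / 0.607754 = (0.310101 + 0.193160) / 0.607754 = 0.828067
d₂ = d₁ − σ√T = 0.828067 − 0.607754 = 0.220313
e^{−rT} = 0.886505
e^{−qT} = 0.894052
N(d₁) = 0.796184,  N(d₂) = 0.587186
Call price V = S·e^{−qT}·N(d₁) − K·e^{−rT}·N(d₂) = 48.269181 − 25.886638 = 22.382544
φ(d₁) = (1/√(2π))·e^{−d₁²/2} = 0.283148
Γ = e^{−qT}·φ(d₁) / (S·σ·√T) = 0.006143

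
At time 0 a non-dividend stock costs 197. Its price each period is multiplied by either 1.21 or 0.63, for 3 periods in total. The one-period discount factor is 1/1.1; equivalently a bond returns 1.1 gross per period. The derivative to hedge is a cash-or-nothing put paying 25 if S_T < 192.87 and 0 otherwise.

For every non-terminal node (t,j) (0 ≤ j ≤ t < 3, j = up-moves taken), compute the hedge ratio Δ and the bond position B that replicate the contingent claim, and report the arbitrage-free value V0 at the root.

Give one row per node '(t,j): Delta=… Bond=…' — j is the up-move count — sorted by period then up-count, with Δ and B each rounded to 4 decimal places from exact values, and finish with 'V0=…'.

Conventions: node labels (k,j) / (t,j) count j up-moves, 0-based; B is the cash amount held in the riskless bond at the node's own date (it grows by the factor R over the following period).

(0,0): Delta=-0.1187 Bond=32.1801
(1,0): Delta=0.0000 Bond=20.6612
(1,1): Delta=-0.1332 Bond=38.8472
(2,0): Delta=0.0000 Bond=22.7273
(2,1): Delta=0.0000 Bond=22.7273
(2,2): Delta=-0.1494 Bond=47.4138
V0=8.7881

The replicating-portfolio and risk-neutral prices coincide; use p* = (1.1−0.63)/(1.21−0.63) = 0.8103 for the latter.
Expiry values: V(3,0)=25.0000, V(3,1)=25.0000, V(3,2)=25.0000, V(3,3)=0.0000
Node (2,0) S=78.1893: V=(p*·25.0000+(1−p*)·25.0000)/1.1=22.7273; Δ=(25.0000−25.0000)/(94.6091−49.2593)=0.0000; B=V−Δ·S=22.7273
Node (2,1) S=150.1731: V=(p*·25.0000+(1−p*)·25.0000)/1.1=22.7273; Δ=(25.0000−25.0000)/(181.7095−94.6091)=0.0000; B=V−Δ·S=22.7273
Node (2,2) S=288.4277: V=(p*·0.0000+(1−p*)·25.0000)/1.1=4.3103; Δ=(0.0000−25.0000)/(348.9975−181.7095)=-0.1494; B=V−Δ·S=47.4138
Node (1,0) S=124.1100: V=(p*·22.7273+(1−p*)·22.7273)/1.1=20.6612; Δ=(22.7273−22.7273)/(150.1731−78.1893)=0.0000; B=V−Δ·S=20.6612
Node (1,1) S=238.3700: V=(p*·4.3103+(1−p*)·22.7273)/1.1=7.0938; Δ=(4.3103−22.7273)/(288.4277−150.1731)=-0.1332; B=V−Δ·S=38.8472
Node (0,0) S=197.0000: V=(p*·7.0938+(1−p*)·20.6612)/1.1=8.7881; Δ=(7.0938−20.6612)/(238.3700−124.1100)=-0.1187; B=V−Δ·S=32.1801
Verification: the root portfolio costs Δ(0,0)·S0 + B(0,0) = 8.7881, matching V0.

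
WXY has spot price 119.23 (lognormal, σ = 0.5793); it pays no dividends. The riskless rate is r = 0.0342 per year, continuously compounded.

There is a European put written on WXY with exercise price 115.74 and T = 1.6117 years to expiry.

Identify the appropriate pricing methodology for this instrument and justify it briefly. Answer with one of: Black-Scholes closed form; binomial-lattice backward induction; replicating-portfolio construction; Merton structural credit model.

framework: Black-Scholes closed form

Key observation: the strike-115.74 put on WXY is European-exercise on a continuously-modelled lognormal underlying, so its value is a single closed-form evaluation.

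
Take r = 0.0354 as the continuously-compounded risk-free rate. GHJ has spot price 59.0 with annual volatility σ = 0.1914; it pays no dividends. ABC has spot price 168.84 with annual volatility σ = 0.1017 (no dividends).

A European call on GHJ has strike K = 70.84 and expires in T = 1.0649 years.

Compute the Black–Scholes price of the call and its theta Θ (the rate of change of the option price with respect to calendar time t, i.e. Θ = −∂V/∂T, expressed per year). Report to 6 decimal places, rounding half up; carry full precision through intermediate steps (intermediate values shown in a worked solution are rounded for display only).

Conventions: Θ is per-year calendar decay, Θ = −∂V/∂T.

σ√T = 0.1914·√1.0649 = 0.197513
d₁ = (ln(S/K) + (r+σ²/2)T) / (σ√T) = (ln(59.0/70.84) + (0.0354+0.1914²/2)·1.0649) / 0.197513 = (-0.182886 + 0.057203) / 0.197513 = -0.636328
d₂ = d₁ − σ√T = -0.636328 − 0.197513 = -0.833841
e^{−rT} = 0.963004
N(d₁) = 0.262281,  N(d₂) = 0.202185
Call price V = S·N(d₁) − K·e^{−rT}·N(d₂) = 15.474607 − 13.792926 = 1.681681
φ(d₁) = (1/√(2π))·e^{−d₁²/2} = 0.325825
Θ = −S·φ(d₁)·σ/(2√T) − r·K·e^{−rT}·N(d₂) = −1.782764 − 0.488270 = -2.271034

price = 1.681681
Θ = -2.271034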